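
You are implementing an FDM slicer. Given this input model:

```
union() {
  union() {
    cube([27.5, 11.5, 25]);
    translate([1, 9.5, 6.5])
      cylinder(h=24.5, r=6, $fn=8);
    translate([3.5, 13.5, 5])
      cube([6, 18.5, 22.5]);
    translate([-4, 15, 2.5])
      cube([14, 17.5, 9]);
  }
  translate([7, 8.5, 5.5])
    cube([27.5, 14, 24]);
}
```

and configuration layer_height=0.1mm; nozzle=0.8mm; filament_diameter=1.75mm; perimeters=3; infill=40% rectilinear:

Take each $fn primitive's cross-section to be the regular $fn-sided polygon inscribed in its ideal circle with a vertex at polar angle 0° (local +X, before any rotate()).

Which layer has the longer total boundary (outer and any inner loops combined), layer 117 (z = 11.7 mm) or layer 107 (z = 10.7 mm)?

layer 107 (z = 10.7 mm)

Layer 117 (z = 11.7): the cube is present — its section is the full 27.5×11.5 rectangle (perimeter 78.00 mm); the r=6 cylinder at (1, 9.5) contributes a regular 8-gon of circumradius 6 (perimeter = 2·8·6.000·sin(180°/8) = 36.74 mm); the cube at (3.5, 13.5) is present — its section is the full 6×18.5 rectangle (perimeter 49.00 mm); the cube at (-4, 15) does not reach this height (z outside [2.5, 11.5]); Combining (union): the regions partially overlap (shared area 45.48 mm²), so the edge portions inside another operand are dropped and the merged outline is re-measured after clipping — boundary = 132.59 mm; the 27.5×14 cube at (7, 8.5) contributes its full rectangle (perimeter 83.00 mm); Merging all regions: the regions partially overlap (shared area 84.00 mm²), so the edge portions inside another operand are dropped and the merged outline is re-measured after clipping — boundary (outer + 1 inner loop) = 145.59 mm. So its perimeter = 145.59 mm. Layer 107 (z = 10.7): the cube is present — its section is the full 27.5×11.5 rectangle (perimeter 78.00 mm); the r=6 cylinder at (1, 9.5) gives a regular 8-gon of circumradius 6 (constant along its height) (perimeter = 2·8·6.000·sin(180°/8) = 36.74 mm); the 6×18.5 cube at (3.5, 13.5) contributes its full rectangle (perimeter 49.00 mm); the cube at (-4, 15) (footprint 14×17.5) is included at this height (perimeter 63.00 mm); Merging all regions: the regions partially overlap (shared area 148.09 mm²), so the edge portions inside another operand are dropped and the merged outline is re-measured after clipping — boundary (outer + 1 inner loop) = 144.56 mm; the cube at (7, 8.5) is present — its section is the full 27.5×14 rectangle (perimeter 83.00 mm); Combining (union): the regions partially overlap (shared area 87.75 mm²), so the edge portions inside another operand are dropped and the merged outline is re-measured after clipping — boundary (outer + 2 inner loops) = 156.56 mm. So its perimeter = 156.56 mm. Layer 107 is larger (156.56 vs 145.59 mm).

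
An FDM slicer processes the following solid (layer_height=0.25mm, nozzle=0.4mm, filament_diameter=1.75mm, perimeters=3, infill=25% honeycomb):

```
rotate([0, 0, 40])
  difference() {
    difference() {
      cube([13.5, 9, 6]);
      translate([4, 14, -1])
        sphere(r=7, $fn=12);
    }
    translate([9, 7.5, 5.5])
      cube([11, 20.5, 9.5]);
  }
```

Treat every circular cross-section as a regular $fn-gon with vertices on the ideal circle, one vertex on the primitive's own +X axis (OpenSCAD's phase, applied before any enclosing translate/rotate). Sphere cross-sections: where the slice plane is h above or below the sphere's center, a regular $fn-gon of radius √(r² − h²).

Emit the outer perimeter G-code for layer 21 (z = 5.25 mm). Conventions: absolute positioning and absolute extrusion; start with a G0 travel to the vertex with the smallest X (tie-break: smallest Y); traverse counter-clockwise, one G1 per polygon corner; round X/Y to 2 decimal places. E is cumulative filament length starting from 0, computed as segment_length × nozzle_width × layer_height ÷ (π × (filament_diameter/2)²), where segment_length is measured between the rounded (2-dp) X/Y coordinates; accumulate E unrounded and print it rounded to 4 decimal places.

At z = 5.25 mm: the cube (footprint 13.5×9) is included at this height; the r=7 sphere at (4, 14) contributes a regular 12-gon of circumradius √(7²−6.25²) = 3.152; After the difference (first − rest): starting from the 13.5×9 cube, the r=7 sphere at (4, 14) misses the remaining region (no effect) — 1 connected region; the cube at (9, 7.5) is absent (z outside [5.5, 15]); After the difference (first − rest): none of the subtracted shapes is present at this height, so the result so far is unchanged — 1 connected region; (rotated 40° about Z; rotation is an isometry so areas/perimeters/island counts are preserved). The outline is a single polygon with 4 vertices. Extrusion per mm of travel: 0.4 × 0.25 / (π × 0.875²) = 0.041575. Accumulating E over each segment gives final E = 1.8709.

G0 X-5.79 Y6.89 Z5.25
G1 X0.00 Y0.00 E0.3742
G1 X10.34 Y8.68 E0.9354
G1 X4.56 Y15.57 E1.3093
G1 X-5.79 Y6.89 E1.8709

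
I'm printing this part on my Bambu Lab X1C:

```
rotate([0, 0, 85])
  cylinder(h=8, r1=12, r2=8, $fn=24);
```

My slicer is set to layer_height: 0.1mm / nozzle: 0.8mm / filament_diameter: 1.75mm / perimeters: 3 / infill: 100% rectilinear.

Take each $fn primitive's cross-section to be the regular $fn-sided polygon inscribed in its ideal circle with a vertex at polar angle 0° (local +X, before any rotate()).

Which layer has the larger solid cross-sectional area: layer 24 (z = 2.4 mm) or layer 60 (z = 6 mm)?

Layer 24 (z = 2.4): the cone contributes a regular 24-gon of circumradius 10.800 (interpolated between r1=12 and r2=8 at t=0.300) (area = (24/2)·10.800²·sin(360°/24) = 362.26 mm²); (whole slice rotated 85° about Z — lengths, areas and connectivity unchanged). So its area = 362.26 mm². Layer 60 (z = 6): the cone contributes a regular 24-gon of circumradius 9.000 (interpolated between r1=12 and r2=8 at t=0.750) (area = (24/2)·9.000²·sin(360°/24) = 251.57 mm²); (rotated 85° about Z; rotation is an isometry so areas/perimeters/island counts are preserved). So its area = 251.57 mm². Layer 24 is larger (362.26 vs 251.57 mm²).

layer 24 (z = 2.4 mm)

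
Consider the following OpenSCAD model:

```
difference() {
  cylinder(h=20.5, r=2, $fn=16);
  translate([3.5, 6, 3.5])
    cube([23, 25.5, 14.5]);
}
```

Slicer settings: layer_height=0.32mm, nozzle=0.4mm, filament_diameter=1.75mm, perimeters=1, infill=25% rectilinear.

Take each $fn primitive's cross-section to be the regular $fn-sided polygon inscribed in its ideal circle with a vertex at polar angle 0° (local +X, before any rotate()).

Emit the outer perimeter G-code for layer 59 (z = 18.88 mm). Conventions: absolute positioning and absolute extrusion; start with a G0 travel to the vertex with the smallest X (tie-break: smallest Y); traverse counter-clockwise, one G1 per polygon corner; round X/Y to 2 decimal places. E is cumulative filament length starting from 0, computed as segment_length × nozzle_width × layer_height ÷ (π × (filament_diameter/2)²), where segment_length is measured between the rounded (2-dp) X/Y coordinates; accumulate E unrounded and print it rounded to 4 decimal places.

G0 X-2.00 Y0.00 Z18.88
G1 X-1.85 Y-0.77 E0.0417
G1 X-1.41 Y-1.41 E0.0831
G1 X-0.77 Y-1.85 E0.1244
G1 X0.00 Y-2.00 E0.1662
G1 X0.77 Y-1.85 E0.2079
G1 X1.41 Y-1.41 E0.2492
G1 X1.85 Y-0.77 E0.2906
G1 X2.00 Y0.00 E0.3323
G1 X1.85 Y0.77 E0.3741
G1 X1.41 Y1.41 E0.4154
G1 X0.77 Y1.85 E0.4567
G1 X0.00 Y2.00 E0.4985
G1 X-0.77 Y1.85 E0.5402
G1 X-1.41 Y1.41 E0.5815
G1 X-1.85 Y0.77 E0.6229
G1 X-2.00 Y0.00 E0.6646

At z = 18.88 mm: the cylinder: section is a regular 16-gon, circumradius r=2; the cube at (3.5, 6) is not intersected at this z (z outside [3.5, 18]); Subtracting the remaining from the first: none of the subtracted shapes is present at this height, so the r=2 cylinder is unchanged — 1 connected region. The outline is a single polygon with 16 vertices. Extrusion per mm of travel: 0.4 × 0.32 / (π × 0.875²) = 0.053216. Accumulating E over each segment gives final E = 0.6646.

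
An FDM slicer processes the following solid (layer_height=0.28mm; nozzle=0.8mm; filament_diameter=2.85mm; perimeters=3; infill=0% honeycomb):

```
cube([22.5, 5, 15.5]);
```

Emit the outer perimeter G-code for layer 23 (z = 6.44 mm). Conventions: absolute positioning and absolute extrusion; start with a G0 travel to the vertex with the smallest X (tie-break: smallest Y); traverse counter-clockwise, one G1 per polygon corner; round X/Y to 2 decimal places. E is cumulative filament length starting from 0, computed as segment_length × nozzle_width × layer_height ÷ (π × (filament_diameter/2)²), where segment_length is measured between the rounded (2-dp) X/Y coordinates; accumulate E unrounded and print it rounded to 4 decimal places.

At z = 6.44 mm: the 22.5×5 cube contributes its full rectangle. The outline is a single polygon with 4 vertices. Extrusion per mm of travel: 0.8 × 0.28 / (π × 1.425²) = 0.035113. Accumulating E over each segment gives final E = 1.9312.

G0 X0.00 Y0.00 Z6.44
G1 X22.50 Y0.00 E0.7900
G1 X22.50 Y5.00 E0.9656
G1 X0.00 Y5.00 E1.7557
G1 X0.00 Y0.00 E1.9312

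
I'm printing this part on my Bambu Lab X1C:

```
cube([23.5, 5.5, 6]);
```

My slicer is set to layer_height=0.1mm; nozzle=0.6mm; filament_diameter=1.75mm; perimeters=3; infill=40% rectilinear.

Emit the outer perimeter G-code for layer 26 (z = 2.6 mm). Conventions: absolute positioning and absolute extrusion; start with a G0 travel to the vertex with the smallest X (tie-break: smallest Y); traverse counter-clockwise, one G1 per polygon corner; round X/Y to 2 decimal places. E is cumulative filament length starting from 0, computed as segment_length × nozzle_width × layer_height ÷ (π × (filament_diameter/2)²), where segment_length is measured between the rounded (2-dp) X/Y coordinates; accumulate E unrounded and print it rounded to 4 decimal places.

G0 X0.00 Y0.00 Z2.60
G1 X23.50 Y0.00 E0.5862
G1 X23.50 Y5.50 E0.7234
G1 X0.00 Y5.50 E1.3096
G1 X0.00 Y0.00 E1.4468

At z = 2.6 mm: the 23.5×5.5 cube contributes its full rectangle. The outline is a single polygon with 4 vertices. Extrusion per mm of travel: 0.6 × 0.1 / (π × 0.875²) = 0.024945. Accumulating E over each segment gives final E = 1.4468.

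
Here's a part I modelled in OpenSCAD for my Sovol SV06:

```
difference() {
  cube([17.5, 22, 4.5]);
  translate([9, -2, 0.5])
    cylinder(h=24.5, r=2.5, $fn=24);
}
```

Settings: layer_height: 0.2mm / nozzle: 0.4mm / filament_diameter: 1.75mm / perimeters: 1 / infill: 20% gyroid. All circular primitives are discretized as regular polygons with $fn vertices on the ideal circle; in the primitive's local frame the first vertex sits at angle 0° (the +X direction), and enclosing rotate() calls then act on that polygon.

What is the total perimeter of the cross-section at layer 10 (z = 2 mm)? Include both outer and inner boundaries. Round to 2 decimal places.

At z = 2 mm: the cube is present — its section is the full 17.5×22 rectangle (perimeter 79.00 mm); the r=2.5 cylinder at (9, -2) gives a regular 24-gon of circumradius 2.5 (constant along its height) (perimeter = 2·24·2.500·sin(180°/24) = 15.66 mm); After the difference (first − rest): starting from the 17.5×22 cube, the r=2.5 cylinder at (9, -2) partially overlaps it — only the 0.98 mm² overlap (of its 19.41 mm²) is removed, clipping the outline — boundary = 79.22 mm. Overall, the cross-section is a single solid region. Total boundary length (outer) = 79.22 mm.

79.22 mm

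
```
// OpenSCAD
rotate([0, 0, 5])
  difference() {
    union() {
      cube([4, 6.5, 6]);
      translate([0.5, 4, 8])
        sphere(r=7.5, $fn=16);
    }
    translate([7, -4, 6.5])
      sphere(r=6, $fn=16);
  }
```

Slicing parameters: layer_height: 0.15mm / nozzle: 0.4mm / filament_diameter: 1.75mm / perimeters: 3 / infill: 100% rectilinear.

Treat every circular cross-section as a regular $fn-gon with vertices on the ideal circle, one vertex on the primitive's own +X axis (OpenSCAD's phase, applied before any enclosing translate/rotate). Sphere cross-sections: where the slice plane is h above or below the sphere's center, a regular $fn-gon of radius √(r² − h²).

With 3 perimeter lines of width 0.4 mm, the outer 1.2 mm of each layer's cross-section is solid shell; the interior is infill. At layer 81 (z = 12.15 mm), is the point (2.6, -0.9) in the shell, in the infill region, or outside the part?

shell

At z = 12.15 mm: the cube is not intersected at this z (z outside [0, 6]); the r=7.5 sphere at (0.5, 4) slices to a regular 16-gon of circumradius 6.247 (√(r²−h²) with h=4.15 from center); Taking the union: only the r=7.5 sphere at (0.5, 4) is present, so the union is just that shape — 1 connected region; the r=6 sphere at (7, -4) contributes a regular 16-gon of circumradius √(6²−5.65²) = 2.019; Taking the first minus the rest: starting from the result so far, the r=6 sphere at (7, -4) misses the remaining region (no effect) — 1 connected region; (whole slice rotated 5° about Z — lengths, areas and connectivity unchanged). Overall, the cross-section is a single solid region. Undo the 5° rotation: the query point maps to (2.512, -1.123) in the un-rotated model frame. The nearest boundary edge runs (2.89, -1.77)→(0.50, -2.25); distance from the point to it = 0.71 mm. The point is inside the cross-section, 0.71 mm from the nearest boundary — within the 1.2 mm shell band (3 × 0.4).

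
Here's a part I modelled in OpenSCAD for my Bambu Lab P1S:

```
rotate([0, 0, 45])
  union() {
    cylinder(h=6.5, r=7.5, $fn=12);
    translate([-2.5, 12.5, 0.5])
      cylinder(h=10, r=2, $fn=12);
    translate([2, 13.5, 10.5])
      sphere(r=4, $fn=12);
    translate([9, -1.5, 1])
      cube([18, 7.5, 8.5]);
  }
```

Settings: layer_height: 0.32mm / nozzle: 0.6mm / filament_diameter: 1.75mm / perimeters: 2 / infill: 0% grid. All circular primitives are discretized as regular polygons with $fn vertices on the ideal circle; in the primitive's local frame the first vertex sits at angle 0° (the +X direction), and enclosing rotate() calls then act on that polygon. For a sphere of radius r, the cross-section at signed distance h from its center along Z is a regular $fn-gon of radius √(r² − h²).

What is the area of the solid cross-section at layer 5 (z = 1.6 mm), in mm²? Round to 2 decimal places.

315.75 mm²

At z = 1.6 mm: the r=7.5 cylinder gives a regular 12-gon of circumradius 7.5 (constant along its height) (area = (12/2)·7.500²·sin(360°/12) = 168.75 mm²); the r=2 cylinder at (-2.5, 12.5) gives a regular 12-gon of circumradius 2 (constant along its height) (area = (12/2)·2.000²·sin(360°/12) = 12.00 mm²); the sphere at (2, 13.5) is not intersected at this z (|z−center|=8.900 > r=4); the 18×7.5 cube at (9, -1.5) contributes its full rectangle (area 135.00 mm²); Combining (union): the 3 present regions are separate (no shared area or edge), so areas and boundary lengths simply add and each stays a separate island — area = 315.75 mm²; (rotated 45° about Z; rotation is an isometry so areas/perimeters/island counts are preserved). Overall, the cross-section has 3 separate islands. Net area = 315.75 mm².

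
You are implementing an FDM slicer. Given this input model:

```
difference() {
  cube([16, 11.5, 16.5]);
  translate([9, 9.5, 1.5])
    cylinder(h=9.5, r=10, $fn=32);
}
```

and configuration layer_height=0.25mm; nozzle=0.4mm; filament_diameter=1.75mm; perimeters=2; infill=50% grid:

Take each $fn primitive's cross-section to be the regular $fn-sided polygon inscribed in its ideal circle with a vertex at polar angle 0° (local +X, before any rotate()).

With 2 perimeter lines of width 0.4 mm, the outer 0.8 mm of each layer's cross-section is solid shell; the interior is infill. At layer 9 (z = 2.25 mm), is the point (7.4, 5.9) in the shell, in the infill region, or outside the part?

outside

At z = 2.25 mm: the cube is present — its section is the full 16×11.5 rectangle; the r=10 cylinder at (9, 9.5) gives a regular 32-gon of circumradius 10 (constant along its height); Taking the first minus the rest: starting from the 16×11.5 cube, the r=10 cylinder at (9, 9.5) partially overlaps it — only the 168.86 mm² overlap (of its 312.14 mm²) is removed, clipping the outline — 2 connected regions. Overall, the cross-section has 2 separate islands. The nearest boundary edge runs (3.44, 1.19)→(5.17, 0.26); distance from the point to it = 6.02 mm. The point is not inside any of the regions above, so it lies outside the cross-section (6.02 mm from the nearest boundary).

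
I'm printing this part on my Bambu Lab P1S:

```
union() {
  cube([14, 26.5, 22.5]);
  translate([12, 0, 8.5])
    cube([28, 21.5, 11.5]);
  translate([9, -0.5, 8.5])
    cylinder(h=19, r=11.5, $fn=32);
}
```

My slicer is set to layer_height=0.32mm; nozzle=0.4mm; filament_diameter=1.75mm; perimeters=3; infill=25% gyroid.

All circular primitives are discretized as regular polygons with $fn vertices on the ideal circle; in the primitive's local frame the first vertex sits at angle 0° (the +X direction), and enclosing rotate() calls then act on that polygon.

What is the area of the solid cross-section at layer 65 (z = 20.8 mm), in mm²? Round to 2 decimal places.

At z = 20.8 mm: the 14×26.5 cube contributes its full rectangle (area 371.00 mm²); the cube at (12, 0) is absent (z outside [8.5, 20]); the cylinder at (9, -0.5): section is a regular 32-gon, circumradius r=11.5 (area = (32/2)·11.500²·sin(360°/32) = 412.81 mm²); Taking the union: the regions partially overlap — summed areas 783.81 mm² minus the doubly-counted overlap 139.71 mm² gives 644.10 mm² — area = 644.10 mm². Overall, the cross-section is a single solid region. Net area = 644.10 mm².

644.10 mm²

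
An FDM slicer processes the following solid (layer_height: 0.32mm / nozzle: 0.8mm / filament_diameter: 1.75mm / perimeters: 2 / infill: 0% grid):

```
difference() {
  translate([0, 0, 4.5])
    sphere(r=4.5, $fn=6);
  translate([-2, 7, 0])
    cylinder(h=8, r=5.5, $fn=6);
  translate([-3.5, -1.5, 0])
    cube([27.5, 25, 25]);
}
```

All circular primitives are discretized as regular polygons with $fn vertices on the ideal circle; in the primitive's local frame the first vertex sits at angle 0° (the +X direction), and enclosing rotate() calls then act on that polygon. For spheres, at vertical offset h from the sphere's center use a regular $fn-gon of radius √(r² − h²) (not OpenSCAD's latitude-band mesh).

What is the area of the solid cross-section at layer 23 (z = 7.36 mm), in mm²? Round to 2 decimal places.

6.56 mm²

At z = 7.36 mm: the r=4.5 sphere slices to a regular 6-gon of circumradius 3.474 (√(r²−h²) with h=2.86 from center) (area = (6/2)·3.474²·sin(360°/6) = 31.36 mm²); the r=5.5 cylinder at (-2, 7) contributes a regular 6-gon of circumradius 5.5 (area = (6/2)·5.500²·sin(360°/6) = 78.59 mm²); the cube at (-3.5, -1.5) is present — its section is the full 27.5×25 rectangle (area 687.50 mm²); After the difference (first − rest): starting from the r=4.5 sphere (31.36 mm²), the r=5.5 cylinder at (-2, 7) partially overlaps it — only the 2.26 mm² overlap (of its 78.59 mm²) is removed, clipping the outline; the 27.5×25 cube at (-3.5, -1.5) partially overlaps it — only the 22.54 mm² overlap (of its 687.50 mm²) is removed, clipping the outline — area = 6.56 mm². Overall, the cross-section is a single solid region. Net area = 6.56 mm².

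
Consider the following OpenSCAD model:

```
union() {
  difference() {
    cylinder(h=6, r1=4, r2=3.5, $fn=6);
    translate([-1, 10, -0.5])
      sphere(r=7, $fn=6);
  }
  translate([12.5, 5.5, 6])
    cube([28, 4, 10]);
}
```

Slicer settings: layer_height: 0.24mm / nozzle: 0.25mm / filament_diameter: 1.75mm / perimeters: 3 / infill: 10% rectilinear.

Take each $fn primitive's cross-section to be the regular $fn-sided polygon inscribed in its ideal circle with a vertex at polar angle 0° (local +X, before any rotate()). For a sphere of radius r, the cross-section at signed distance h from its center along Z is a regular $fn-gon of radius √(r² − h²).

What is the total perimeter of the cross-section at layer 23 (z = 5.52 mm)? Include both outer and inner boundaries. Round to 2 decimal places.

21.24 mm

At z = 5.52 mm: the cone (r1=4→r2=3.5) has section circumradius 3.540 here — a regular 6-gon (perimeter = 2·6·3.540·sin(180°/6) = 21.24 mm); the r=7 sphere at (-1, 10) slices to a regular 6-gon of circumradius 3.572 (√(r²−h²) with h=6.02 from center) (perimeter = 2·6·3.572·sin(180°/6) = 21.43 mm); Subtracting the remaining from the first: starting from the cone, the r=7 sphere at (-1, 10) misses the remaining region (no effect) — boundary = 21.24 mm; the cube at (12.5, 5.5) is absent (z outside [6, 16]); Merging all regions: only that combined region is present, so the union is just that shape — boundary = 21.24 mm. Overall, the cross-section is a single solid region. Total boundary length (outer) = 21.24 mm.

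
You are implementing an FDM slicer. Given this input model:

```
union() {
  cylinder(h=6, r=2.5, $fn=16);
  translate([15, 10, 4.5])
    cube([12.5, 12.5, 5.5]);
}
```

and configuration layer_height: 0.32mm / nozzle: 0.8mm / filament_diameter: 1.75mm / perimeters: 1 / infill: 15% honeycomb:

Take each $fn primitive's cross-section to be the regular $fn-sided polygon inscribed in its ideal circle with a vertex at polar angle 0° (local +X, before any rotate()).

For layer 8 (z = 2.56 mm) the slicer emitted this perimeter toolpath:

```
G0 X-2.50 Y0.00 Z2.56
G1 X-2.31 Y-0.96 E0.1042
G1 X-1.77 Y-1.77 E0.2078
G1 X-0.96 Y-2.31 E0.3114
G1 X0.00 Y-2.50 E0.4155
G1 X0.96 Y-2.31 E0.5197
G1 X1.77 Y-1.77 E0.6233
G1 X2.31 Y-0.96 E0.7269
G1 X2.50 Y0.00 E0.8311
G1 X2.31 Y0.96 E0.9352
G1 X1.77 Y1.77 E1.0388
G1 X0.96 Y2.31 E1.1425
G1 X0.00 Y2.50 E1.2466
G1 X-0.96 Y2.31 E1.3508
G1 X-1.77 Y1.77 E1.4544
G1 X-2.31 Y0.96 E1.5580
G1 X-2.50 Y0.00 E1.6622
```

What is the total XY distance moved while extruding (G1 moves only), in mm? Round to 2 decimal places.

Sum the Euclidean lengths of each G1 segment: total = 15.62 mm.

15.62 mm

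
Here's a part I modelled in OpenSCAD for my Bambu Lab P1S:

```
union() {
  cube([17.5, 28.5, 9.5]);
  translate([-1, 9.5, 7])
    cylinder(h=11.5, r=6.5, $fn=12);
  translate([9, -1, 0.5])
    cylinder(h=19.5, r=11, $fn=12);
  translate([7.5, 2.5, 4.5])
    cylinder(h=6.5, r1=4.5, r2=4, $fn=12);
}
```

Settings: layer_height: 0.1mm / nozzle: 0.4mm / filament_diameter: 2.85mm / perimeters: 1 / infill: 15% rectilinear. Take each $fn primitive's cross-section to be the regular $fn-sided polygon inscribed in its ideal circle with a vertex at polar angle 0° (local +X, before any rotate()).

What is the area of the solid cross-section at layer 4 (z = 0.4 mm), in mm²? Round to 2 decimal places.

At z = 0.4 mm: the 17.5×28.5 cube contributes its full rectangle (area 498.75 mm²); the cylinder at (-1, 9.5) is not intersected at this z (z outside [7, 18.5]); the cylinder at (9, -1) is absent (z outside [0.5, 20]); the cone at (7.5, 2.5) is absent (z outside [4.5, 11]); Merging all regions: only the 17.5×28.5 cube is present, so the union is just that shape — area = 498.75 mm². Overall, the cross-section is a single solid region. Net area = 498.75 mm².

498.75 mm²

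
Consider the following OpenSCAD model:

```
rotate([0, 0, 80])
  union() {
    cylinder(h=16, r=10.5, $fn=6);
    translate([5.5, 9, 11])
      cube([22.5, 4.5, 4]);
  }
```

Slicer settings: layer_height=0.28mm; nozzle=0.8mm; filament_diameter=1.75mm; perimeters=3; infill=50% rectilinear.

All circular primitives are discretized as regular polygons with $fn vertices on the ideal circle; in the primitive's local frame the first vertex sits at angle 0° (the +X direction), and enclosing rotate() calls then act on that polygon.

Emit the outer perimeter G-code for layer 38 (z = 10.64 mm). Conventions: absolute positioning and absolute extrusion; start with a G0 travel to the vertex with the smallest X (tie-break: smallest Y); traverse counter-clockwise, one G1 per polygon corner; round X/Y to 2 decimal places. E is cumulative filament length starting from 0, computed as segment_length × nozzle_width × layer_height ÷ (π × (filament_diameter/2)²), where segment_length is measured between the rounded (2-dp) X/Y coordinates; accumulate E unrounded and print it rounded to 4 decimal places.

G0 X-9.87 Y-3.59 Z10.64
G1 X-1.82 Y-10.34 E0.9784
G1 X8.04 Y-6.75 E1.9556
G1 X9.87 Y3.59 E2.9335
G1 X1.82 Y10.34 E3.9118
G1 X-8.04 Y6.75 E4.8891
G1 X-9.87 Y-3.59 E5.8670

At z = 10.64 mm: the cylinder: section is a regular 6-gon, circumradius r=10.5; the cube at (5.5, 9) is not intersected at this z (z outside [11, 15]); Merging all regions: only the r=10.5 cylinder is present, so the union is just that shape — 1 connected region; (whole slice rotated 80° about Z — lengths, areas and connectivity unchanged). The outline is a single polygon with 6 vertices. Extrusion per mm of travel: 0.8 × 0.28 / (π × 0.875²) = 0.093128. Accumulating E over each segment gives final E = 5.8670.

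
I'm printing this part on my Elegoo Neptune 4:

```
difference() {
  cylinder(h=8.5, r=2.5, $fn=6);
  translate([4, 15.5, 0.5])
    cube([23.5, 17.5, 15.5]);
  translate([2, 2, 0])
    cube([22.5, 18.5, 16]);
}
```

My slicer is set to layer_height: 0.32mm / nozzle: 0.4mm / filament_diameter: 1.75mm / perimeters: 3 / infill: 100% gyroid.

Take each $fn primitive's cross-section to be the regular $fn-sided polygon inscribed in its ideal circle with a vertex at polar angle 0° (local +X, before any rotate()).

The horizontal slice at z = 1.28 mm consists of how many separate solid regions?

At z = 1.28 mm: the r=2.5 cylinder gives a regular 6-gon of circumradius 2.5 (constant along its height); the 23.5×17.5 cube at (4, 15.5) contributes its full rectangle; the cube at (2, 2) is present — its section is the full 22.5×18.5 rectangle; After the difference (first − rest): starting from the r=2.5 cylinder, the 23.5×17.5 cube at (4, 15.5) misses the remaining region (no effect); the 22.5×18.5 cube at (2, 2) misses the remaining region (no effect) — 1 connected region. The result has 1 disconnected region.

1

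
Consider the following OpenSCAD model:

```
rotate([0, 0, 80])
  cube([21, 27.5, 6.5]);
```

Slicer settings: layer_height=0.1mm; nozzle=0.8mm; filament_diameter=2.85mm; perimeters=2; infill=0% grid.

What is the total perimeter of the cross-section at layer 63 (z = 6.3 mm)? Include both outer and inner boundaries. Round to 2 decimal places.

At z = 6.3 mm: the 21×27.5 cube contributes its full rectangle (perimeter 97.00 mm); (whole slice rotated 80° about Z — lengths, areas and connectivity unchanged). Overall, the cross-section is a single solid region. Total boundary length (outer) = 97.00 mm.

97.00 mm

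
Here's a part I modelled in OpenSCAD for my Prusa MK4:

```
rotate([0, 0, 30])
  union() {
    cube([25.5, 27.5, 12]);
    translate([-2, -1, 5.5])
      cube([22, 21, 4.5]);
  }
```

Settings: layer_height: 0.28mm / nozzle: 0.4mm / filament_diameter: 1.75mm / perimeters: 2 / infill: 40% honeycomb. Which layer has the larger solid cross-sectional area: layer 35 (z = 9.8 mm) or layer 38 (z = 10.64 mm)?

Layer 35 (z = 9.8): the 25.5×27.5 cube contributes its full rectangle (area 701.25 mm²); the cube at (-2, -1) is present — its section is the full 22×21 rectangle (area 462.00 mm²); Merging all regions: the regions partially overlap — summed areas 1163.25 mm² minus the doubly-counted overlap 400.00 mm² gives 763.25 mm² — area = 763.25 mm²; (whole slice rotated 30° about Z — lengths, areas and connectivity unchanged). So its area = 763.25 mm². Layer 38 (z = 10.64): the cube is present — its section is the full 25.5×27.5 rectangle (area 701.25 mm²); the cube at (-2, -1) is not intersected at this z (z outside [5.5, 10]); Taking the union: only the 25.5×27.5 cube is present, so the union is just that shape — area = 701.25 mm²; (whole slice rotated 30° about Z — lengths, areas and connectivity unchanged). So its area = 701.25 mm². Layer 35 is larger (763.25 vs 701.25 mm²).

layer 35 (z = 9.8 mm)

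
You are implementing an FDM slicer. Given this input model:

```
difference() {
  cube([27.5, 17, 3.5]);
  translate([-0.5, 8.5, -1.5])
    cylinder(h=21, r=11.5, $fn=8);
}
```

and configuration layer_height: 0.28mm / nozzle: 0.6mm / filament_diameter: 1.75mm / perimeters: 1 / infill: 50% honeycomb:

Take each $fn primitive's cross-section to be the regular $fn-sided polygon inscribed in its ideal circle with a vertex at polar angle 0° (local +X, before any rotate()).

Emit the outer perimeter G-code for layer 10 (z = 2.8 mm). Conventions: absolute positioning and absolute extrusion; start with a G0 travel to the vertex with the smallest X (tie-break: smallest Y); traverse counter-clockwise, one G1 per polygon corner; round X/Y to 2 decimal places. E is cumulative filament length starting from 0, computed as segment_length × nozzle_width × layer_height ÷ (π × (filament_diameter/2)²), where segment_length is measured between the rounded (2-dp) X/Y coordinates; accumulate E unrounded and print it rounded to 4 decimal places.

G0 X6.74 Y0.00 Z2.80
G1 X27.50 Y0.00 E1.4500
G1 X27.50 Y17.00 E2.6374
G1 X6.74 Y17.00 E4.0874
G1 X7.63 Y16.63 E4.1547
G1 X11.00 Y8.50 E4.7694
G1 X7.63 Y0.37 E5.3841
G1 X6.74 Y0.00 E5.4515

At z = 2.8 mm: the cube (footprint 27.5×17) is included at this height; the cylinder at (-0.5, 8.5): section is a regular 8-gon, circumradius r=11.5; After the difference (first − rest): starting from the 27.5×17 cube, the r=11.5 cylinder at (-0.5, 8.5) partially overlaps it — only the 156.80 mm² overlap (of its 374.06 mm²) is removed, clipping the outline — 1 connected region. The outline is a single polygon with 7 vertices. Extrusion per mm of travel: 0.6 × 0.28 / (π × 0.875²) = 0.069846. Accumulating E over each segment gives final E = 5.4515.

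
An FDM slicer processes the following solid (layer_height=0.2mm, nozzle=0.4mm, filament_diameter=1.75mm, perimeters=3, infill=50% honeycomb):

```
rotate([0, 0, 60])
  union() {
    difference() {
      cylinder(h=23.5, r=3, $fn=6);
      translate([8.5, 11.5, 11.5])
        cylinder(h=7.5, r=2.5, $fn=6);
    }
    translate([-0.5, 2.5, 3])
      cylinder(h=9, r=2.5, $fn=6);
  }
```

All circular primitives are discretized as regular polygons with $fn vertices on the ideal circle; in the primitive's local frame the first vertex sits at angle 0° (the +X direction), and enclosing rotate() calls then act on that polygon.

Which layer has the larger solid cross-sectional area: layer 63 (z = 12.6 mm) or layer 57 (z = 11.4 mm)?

Layer 63 (z = 12.6): the r=3 cylinder contributes a regular 6-gon of circumradius 3 (area = (6/2)·3.000²·sin(360°/6) = 23.38 mm²); the cylinder at (8.5, 11.5): section is a regular 6-gon, circumradius r=2.5 (area = (6/2)·2.500²·sin(360°/6) = 16.24 mm²); After the difference (first − rest): starting from the r=3 cylinder (23.38 mm²), the r=2.5 cylinder at (8.5, 11.5) misses the remaining region (no effect) — area = 23.38 mm²; the cylinder at (-0.5, 2.5) does not reach this height (z outside [3, 12]); Merging all regions: only that combined region is present, so the union is just that shape — area = 23.38 mm²; (whole slice rotated 60° about Z — lengths, areas and connectivity unchanged). So its area = 23.38 mm². Layer 57 (z = 11.4): the cylinder: section is a regular 6-gon, circumradius r=3 (area = (6/2)·3.000²·sin(360°/6) = 23.38 mm²); the cylinder at (8.5, 11.5) is not intersected at this z (z outside [11.5, 19]); After the difference (first − rest): none of the subtracted shapes is present at this height, so the r=3 cylinder is unchanged — area = 23.38 mm²; the r=2.5 cylinder at (-0.5, 2.5) gives a regular 6-gon of circumradius 2.5 (constant along its height) (area = (6/2)·2.500²·sin(360°/6) = 16.24 mm²); Combining (union): the regions partially overlap — summed areas 39.62 mm² minus the doubly-counted overlap 7.43 mm² gives 32.19 mm² — area = 32.19 mm²; (rotated 60° about Z; rotation is an isometry so areas/perimeters/island counts are preserved). So its area = 32.19 mm². Layer 57 is larger (32.19 vs 23.38 mm²).

layer 57 (z = 11.4 mm)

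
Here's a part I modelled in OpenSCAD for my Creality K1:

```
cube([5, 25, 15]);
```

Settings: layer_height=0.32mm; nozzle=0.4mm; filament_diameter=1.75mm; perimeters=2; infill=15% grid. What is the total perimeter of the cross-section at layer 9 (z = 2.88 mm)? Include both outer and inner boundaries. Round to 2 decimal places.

At z = 2.88 mm: the cube is present — its section is the full 5×25 rectangle (perimeter 60.00 mm). Overall, the cross-section is a single solid region. Total boundary length (outer) = 60.00 mm.

60.00 mm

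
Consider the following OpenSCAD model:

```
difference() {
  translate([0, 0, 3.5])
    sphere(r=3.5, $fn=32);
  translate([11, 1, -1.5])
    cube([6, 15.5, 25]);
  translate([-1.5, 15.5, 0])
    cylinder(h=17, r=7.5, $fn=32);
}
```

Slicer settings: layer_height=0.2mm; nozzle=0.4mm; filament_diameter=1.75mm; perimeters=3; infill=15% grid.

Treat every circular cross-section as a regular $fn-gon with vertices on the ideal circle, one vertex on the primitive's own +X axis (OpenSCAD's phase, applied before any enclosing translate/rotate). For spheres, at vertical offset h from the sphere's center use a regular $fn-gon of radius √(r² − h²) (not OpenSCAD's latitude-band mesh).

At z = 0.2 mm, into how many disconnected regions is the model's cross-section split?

At z = 0.2 mm: the r=3.5 sphere contributes a regular 32-gon of circumradius √(3.5²−3.3²) = 1.166; the 6×15.5 cube at (11, 1) contributes its full rectangle; the r=7.5 cylinder at (-1.5, 15.5) gives a regular 32-gon of circumradius 7.5 (constant along its height); After the difference (first − rest): starting from the r=3.5 sphere, the 6×15.5 cube at (11, 1) misses the remaining region (no effect); the r=7.5 cylinder at (-1.5, 15.5) misses the remaining region (no effect) — 1 connected region. The result has 1 disconnected region.

1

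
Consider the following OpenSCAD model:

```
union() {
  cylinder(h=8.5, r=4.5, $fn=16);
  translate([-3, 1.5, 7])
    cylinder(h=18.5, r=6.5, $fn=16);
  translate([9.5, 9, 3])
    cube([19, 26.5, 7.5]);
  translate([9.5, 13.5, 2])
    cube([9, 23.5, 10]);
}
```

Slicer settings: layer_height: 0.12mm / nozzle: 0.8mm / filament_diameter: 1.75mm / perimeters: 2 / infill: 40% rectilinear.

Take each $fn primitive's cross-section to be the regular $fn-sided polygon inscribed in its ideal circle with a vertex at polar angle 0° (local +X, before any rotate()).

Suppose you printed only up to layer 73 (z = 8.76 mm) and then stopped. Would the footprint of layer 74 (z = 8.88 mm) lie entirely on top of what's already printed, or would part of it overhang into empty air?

entirely on top

Compare the two slices. At z = 8.76: the cylinder does not reach this height (z outside [0, 8.5]); the cylinder at (-3, 1.5): section is a regular 16-gon, circumradius r=6.5 (area = (16/2)·6.500²·sin(360°/16) = 129.35 mm²); the cube at (9.5, 9) is present — its section is the full 19×26.5 rectangle (area 503.50 mm²); the cube at (9.5, 13.5) (footprint 9×23.5) is included at this height (area 211.50 mm²); Combining (union): the regions partially overlap — summed areas 844.35 mm² minus the doubly-counted overlap 198.00 mm² gives 646.35 mm² — area = 646.35 mm². At z = 8.88: the cylinder does not reach this height (z outside [0, 8.5]); the r=6.5 cylinder at (-3, 1.5) contributes a regular 16-gon of circumradius 6.5 (area = (16/2)·6.500²·sin(360°/16) = 129.35 mm²); the cube at (9.5, 9) is present — its section is the full 19×26.5 rectangle (area 503.50 mm²); the cube at (9.5, 13.5) (footprint 9×23.5) is included at this height (area 211.50 mm²); Combining (union): the regions partially overlap — summed areas 844.35 mm² minus the doubly-counted overlap 198.00 mm² gives 646.35 mm² — area = 646.35 mm². Checking containment: the cross-section at z = 8.88 is a subset of the cross-section at z = 8.76.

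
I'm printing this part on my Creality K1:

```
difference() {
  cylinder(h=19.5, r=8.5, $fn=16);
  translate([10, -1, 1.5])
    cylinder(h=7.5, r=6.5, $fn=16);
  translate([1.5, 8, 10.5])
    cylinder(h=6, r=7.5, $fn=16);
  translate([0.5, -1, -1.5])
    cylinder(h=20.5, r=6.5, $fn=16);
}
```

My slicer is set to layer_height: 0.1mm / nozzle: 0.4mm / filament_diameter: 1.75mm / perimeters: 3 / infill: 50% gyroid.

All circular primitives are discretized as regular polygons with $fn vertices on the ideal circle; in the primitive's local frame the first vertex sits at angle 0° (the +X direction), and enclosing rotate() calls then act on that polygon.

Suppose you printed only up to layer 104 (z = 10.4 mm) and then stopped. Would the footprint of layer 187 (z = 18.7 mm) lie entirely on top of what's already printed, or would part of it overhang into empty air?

Compare the two slices. At z = 10.4: the r=8.5 cylinder contributes a regular 16-gon of circumradius 8.5 (area = (16/2)·8.500²·sin(360°/16) = 221.19 mm²); the cylinder at (10, -1) is not intersected at this z (z outside [1.5, 9]); the cylinder at (1.5, 8) does not reach this height (z outside [10.5, 16.5]); the cylinder at (0.5, -1): section is a regular 16-gon, circumradius r=6.5 (area = (16/2)·6.500²·sin(360°/16) = 129.35 mm²); After the difference (first − rest): starting from the r=8.5 cylinder (221.19 mm²), the r=6.5 cylinder at (0.5, -1) lies wholly inside it (removes its full 129.35 mm² and its 40.58 mm outline becomes a hole wall) — area = 91.84 mm². At z = 18.7: the cylinder: section is a regular 16-gon, circumradius r=8.5 (area = (16/2)·8.500²·sin(360°/16) = 221.19 mm²); the cylinder at (10, -1) is not intersected at this z (z outside [1.5, 9]); the cylinder at (1.5, 8) is absent (z outside [10.5, 16.5]); the r=6.5 cylinder at (0.5, -1) contributes a regular 16-gon of circumradius 6.5 (area = (16/2)·6.500²·sin(360°/16) = 129.35 mm²); Taking the first minus the rest: starting from the r=8.5 cylinder (221.19 mm²), the r=6.5 cylinder at (0.5, -1) lies wholly inside it (removes its full 129.35 mm² and its 40.58 mm outline becomes a hole wall) — area = 91.84 mm². Checking containment: the cross-section at z = 18.7 is a subset of the cross-section at z = 10.4.

entirely on top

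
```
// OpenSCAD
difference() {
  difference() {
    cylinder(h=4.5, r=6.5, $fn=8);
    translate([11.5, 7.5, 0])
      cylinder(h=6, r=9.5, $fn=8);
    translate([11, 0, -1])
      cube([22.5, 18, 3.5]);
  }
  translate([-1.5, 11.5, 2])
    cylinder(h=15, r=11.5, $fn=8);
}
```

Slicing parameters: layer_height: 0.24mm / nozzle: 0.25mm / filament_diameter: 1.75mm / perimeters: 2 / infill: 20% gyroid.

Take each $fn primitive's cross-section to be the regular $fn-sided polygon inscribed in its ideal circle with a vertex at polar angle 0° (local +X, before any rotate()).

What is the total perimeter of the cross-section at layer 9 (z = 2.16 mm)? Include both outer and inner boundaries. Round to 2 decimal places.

At z = 2.16 mm: the r=6.5 cylinder contributes a regular 8-gon of circumradius 6.5 (perimeter = 2·8·6.500·sin(180°/8) = 39.80 mm); the r=9.5 cylinder at (11.5, 7.5) gives a regular 8-gon of circumradius 9.5 (constant along its height) (perimeter = 2·8·9.500·sin(180°/8) = 58.17 mm); the cube at (11, 0) (footprint 22.5×18) is included at this height (perimeter 81.00 mm); Subtracting the remaining from the first: starting from the r=6.5 cylinder, the r=9.5 cylinder at (11.5, 7.5) partially overlaps it — only the 6.28 mm² overlap (of its 255.27 mm²) is removed, clipping the outline; the 22.5×18 cube at (11, 0) misses the remaining region (no effect) — boundary = 39.80 mm; the r=11.5 cylinder at (-1.5, 11.5) gives a regular 8-gon of circumradius 11.5 (constant along its height) (perimeter = 2·8·11.500·sin(180°/8) = 70.41 mm); Taking the first minus the rest: starting from the result so far, the r=11.5 cylinder at (-1.5, 11.5) partially overlaps it — only the 40.73 mm² overlap (of its 374.06 mm²) is removed, clipping the outline — boundary = 36.13 mm. Overall, the cross-section is a single solid region. Total boundary length (outer) = 36.13 mm.

36.13 mm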